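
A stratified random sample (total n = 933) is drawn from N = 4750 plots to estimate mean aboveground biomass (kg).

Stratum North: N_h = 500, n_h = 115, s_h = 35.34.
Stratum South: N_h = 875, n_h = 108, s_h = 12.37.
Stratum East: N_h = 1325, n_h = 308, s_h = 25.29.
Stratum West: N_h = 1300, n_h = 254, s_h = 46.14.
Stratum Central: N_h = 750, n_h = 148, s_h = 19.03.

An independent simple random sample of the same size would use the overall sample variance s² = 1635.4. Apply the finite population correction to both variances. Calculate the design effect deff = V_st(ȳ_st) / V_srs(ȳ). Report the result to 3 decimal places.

deff ≈ 0.577

V̂(ȳ_st) = Σ W_h² (1 − n_h/N_h) s_h²/n_h, with W_h = N_h/N and N = 4750:
  stratum North: (500/4750)²·(1 − 115/500)·35.34²/115 = 0.0926571
  stratum South: (875/4750)²·(1 − 108/875)·12.37²/108 = 0.0421436
  stratum East: (1325/4750)²·(1 − 308/1325)·25.29²/308 = 0.124021
  stratum West: (1300/4750)²·(1 − 254/1300)·46.14²/254 = 0.505137
  stratum Central: (750/4750)²·(1 − 148/750)·19.03²/148 = 0.0489651
V_st = 0.812924
V_srs = (1 − 933/4750)·1635.4/933 = 1.40855
deff = V_st / V_srs = 0.812924/1.40855 = 0.5771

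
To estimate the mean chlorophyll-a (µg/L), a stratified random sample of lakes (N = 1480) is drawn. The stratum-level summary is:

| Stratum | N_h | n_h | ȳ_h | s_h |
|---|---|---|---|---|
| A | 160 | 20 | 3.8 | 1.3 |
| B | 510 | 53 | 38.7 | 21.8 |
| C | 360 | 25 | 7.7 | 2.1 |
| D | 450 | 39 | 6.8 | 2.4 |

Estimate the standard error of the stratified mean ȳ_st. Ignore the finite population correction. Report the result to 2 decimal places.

SE(ȳ_st) ≈ 1.04

V̂(ȳ_st) = Σ W_h² s_h²/n_h, with W_h = N_h/N and N = 1480:
  stratum A: (160/1480)²·1.3²/20 = 0.000987582
  stratum B: (510/1480)²·21.8²/53 = 1.06477
  stratum C: (360/1480)²·2.1²/25 = 0.0104371
  stratum D: (450/1480)²·2.4²/39 = 0.013654
V̂(ȳ_st) = 1.08984
SE(ȳ_st) = √1.08984 = 1.04396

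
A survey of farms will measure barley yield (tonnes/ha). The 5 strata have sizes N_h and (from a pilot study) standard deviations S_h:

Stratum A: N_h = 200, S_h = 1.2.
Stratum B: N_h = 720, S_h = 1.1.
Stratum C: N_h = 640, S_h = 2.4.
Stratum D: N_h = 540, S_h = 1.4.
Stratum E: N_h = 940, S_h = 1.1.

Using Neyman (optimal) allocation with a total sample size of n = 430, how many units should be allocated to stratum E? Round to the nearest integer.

Neyman allocation: n_h = n · N_h S_h / Σ N_i S_i, with n = 430.
  stratum A: N_h·S_h = 200·1.2 = 240.00
  stratum B: N_h·S_h = 720·1.1 = 792.00
  stratum C: N_h·S_h = 640·2.4 = 1536.00
  stratum D: N_h·S_h = 540·1.4 = 756.00
  stratum E: N_h·S_h = 940·1.1 = 1034.00
Σ N_h S_h = 4358.00
n for stratum E = 430·1034.00/4358.00 = 102.024 → 102

102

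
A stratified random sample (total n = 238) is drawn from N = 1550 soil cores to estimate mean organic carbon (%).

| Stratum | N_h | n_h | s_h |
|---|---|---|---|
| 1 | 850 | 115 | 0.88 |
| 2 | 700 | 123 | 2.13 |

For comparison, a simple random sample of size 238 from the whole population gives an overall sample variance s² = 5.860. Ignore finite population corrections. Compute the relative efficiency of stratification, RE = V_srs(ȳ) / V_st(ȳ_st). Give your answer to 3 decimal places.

V̂(ȳ_st) = Σ W_h² s_h²/n_h, with W_h = N_h/N and N = 1550:
  stratum 1: (850/1550)²·0.88²/115 = 0.00202508
  stratum 2: (700/1550)²·2.13²/123 = 0.00752293
V_st = 0.009548
V_srs = s²/n = 5.860/238 = 0.0246218
Relative efficiency = V_srs / V_st = 0.0246218/0.009548 = 2.5787

RE ≈ 2.579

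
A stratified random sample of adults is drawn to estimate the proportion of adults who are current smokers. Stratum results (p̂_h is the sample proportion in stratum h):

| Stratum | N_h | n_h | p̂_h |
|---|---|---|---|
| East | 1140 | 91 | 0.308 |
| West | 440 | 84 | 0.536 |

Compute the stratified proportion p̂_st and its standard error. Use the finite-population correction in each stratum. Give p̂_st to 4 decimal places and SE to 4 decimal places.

N = 1580; stratum weights W_h = N_h/N.
p̂_st = Σ W_h p̂_h = (1140·0.308 + 440·0.536)/1580 = 0.37149
V̂(p̂_st) = Σ W_h² (1 − n_h/N_h) p̂_h(1−p̂_h)/(n_h−1):
  stratum East: (1140/1580)²·(1 − 91/1140)·0.308·0.692/90 = 0.00113444
  stratum West: (440/1580)²·(1 − 84/440)·0.536·0.464/83 = 0.000188015
V̂(p̂_st) = 0.00132245; SE = √V̂ = 0.0363655

p̂_st ≈ 0.3715, SE ≈ 0.0364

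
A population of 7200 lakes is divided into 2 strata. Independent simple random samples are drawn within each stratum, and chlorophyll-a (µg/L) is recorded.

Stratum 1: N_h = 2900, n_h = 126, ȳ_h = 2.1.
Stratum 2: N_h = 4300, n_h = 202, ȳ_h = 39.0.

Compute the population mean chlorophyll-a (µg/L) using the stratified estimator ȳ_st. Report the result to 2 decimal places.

N = Σ N_h = 7200. Stratum weights W_h = N_h/N.
ȳ_st = (2900·2.1 + 4300·39.0) / 7200 = 24.1375

ȳ_st ≈ 24.14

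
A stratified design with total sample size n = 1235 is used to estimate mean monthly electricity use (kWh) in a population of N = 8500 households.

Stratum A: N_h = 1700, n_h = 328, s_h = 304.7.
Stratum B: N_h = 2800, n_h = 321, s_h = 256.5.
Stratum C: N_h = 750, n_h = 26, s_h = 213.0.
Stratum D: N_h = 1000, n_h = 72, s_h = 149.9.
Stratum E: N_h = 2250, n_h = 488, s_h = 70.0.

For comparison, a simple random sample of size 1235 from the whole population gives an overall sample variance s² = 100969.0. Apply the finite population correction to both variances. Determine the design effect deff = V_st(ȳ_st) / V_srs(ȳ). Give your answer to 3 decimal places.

deff ≈ 0.665

V̂(ȳ_st) = Σ W_h² (1 − n_h/N_h) s_h²/n_h, with W_h = N_h/N and N = 8500:
  stratum A: (1700/8500)²·(1 − 328/1700)·304.7²/328 = 9.13769
  stratum B: (2800/8500)²·(1 − 321/2800)·256.5²/321 = 19.6909
  stratum C: (750/8500)²·(1 − 26/750)·213.0²/26 = 13.1144
  stratum D: (1000/8500)²·(1 − 72/1000)·149.9²/72 = 4.00849
  stratum E: (2250/8500)²·(1 − 488/2250)·70.0²/488 = 0.550969
V_st = 46.5025
V_srs = (1 − 1235/8500)·100969.0/1235 = 69.8776
deff = V_st / V_srs = 46.5025/69.8776 = 0.6655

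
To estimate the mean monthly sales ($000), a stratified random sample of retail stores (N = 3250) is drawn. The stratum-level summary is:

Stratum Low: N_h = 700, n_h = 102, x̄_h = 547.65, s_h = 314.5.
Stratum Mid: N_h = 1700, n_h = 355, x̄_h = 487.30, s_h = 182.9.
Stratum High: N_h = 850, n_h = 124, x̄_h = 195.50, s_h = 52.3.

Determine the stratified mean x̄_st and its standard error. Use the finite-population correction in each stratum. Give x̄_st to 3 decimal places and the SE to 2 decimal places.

x̄_st ≈ 423.982, SE ≈ 7.75

x̄_st = Σ W_h x̄_h = (700·547.65 + 1700·487.30 + 850·195.50)/3250 = 423.98154
V̂(x̄_st) = Σ W_h² (1 − n_h/N_h) s_h²/n_h, with W_h = N_h/N and N = 3250:
  stratum Low: (700/3250)²·(1 − 102/700)·314.5²/102 = 38.4303
  stratum Mid: (1700/3250)²·(1 − 355/1700)·182.9²/355 = 20.3987
  stratum High: (850/3250)²·(1 − 124/850)·52.3²/124 = 1.28876
V̂(x̄_st) = 60.1178
SE(x̄_st) = √60.1178 = 7.75357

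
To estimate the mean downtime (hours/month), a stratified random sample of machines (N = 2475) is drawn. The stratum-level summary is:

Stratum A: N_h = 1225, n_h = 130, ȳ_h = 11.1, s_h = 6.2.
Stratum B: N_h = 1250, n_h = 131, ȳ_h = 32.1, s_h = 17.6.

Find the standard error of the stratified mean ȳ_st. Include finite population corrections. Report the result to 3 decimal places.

SE(ȳ_st) ≈ 0.778

V̂(ȳ_st) = Σ W_h² (1 − n_h/N_h) s_h²/n_h, with W_h = N_h/N and N = 2475:
  stratum A: (1225/2475)²·(1 − 130/1225)·6.2²/130 = 0.06475
  stratum B: (1250/2475)²·(1 − 131/1250)·17.6²/131 = 0.539938
V̂(ȳ_st) = 0.604688
SE(ȳ_st) = √0.604688 = 0.777617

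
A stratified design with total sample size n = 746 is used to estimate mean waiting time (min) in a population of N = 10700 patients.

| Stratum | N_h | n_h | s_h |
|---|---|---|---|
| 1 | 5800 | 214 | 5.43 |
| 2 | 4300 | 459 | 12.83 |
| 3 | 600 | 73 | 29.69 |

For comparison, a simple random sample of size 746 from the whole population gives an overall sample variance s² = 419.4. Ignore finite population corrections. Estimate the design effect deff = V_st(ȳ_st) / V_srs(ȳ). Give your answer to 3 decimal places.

deff ≈ 0.243

V̂(ȳ_st) = Σ W_h² s_h²/n_h, with W_h = N_h/N and N = 10700:
  stratum 1: (5800/10700)²·5.43²/214 = 0.0404832
  stratum 2: (4300/10700)²·12.83²/459 = 0.0579175
  stratum 3: (600/10700)²·29.69²/73 = 0.0379693
V_st = 0.13637
V_srs = s²/n = 419.4/746 = 0.562198
deff = V_st / V_srs = 0.13637/0.562198 = 0.2426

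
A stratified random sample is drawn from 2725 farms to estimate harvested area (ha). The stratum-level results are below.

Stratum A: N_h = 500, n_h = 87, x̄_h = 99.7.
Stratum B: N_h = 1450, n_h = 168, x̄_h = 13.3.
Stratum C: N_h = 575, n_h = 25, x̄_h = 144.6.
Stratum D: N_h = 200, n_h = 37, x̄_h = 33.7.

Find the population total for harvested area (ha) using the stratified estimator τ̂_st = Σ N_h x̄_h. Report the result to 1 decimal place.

τ̂_st ≈ 159020.0

τ̂_st = Σ N_h x̄_h = 500·99.7 + 1450·13.3 + 575·144.6 + 200·33.7 = 159020.0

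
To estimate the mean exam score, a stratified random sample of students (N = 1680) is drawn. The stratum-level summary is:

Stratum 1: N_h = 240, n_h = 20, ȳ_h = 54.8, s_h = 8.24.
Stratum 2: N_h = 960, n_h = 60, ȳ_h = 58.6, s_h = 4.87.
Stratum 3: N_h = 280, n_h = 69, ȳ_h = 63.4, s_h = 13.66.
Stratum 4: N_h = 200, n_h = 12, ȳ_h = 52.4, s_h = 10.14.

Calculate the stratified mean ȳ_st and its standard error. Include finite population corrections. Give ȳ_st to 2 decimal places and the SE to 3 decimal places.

ȳ_st = Σ W_h ȳ_h = (240·54.8 + 960·58.6 + 280·63.4 + 200·52.4)/1680 = 58.11905
V̂(ȳ_st) = Σ W_h² (1 − n_h/N_h) s_h²/n_h, with W_h = N_h/N and N = 1680:
  stratum 1: (240/1680)²·(1 − 20/240)·8.24²/20 = 0.0635097
  stratum 2: (960/1680)²·(1 − 60/960)·4.87²/60 = 0.121005
  stratum 3: (280/1680)²·(1 − 69/280)·13.66²/69 = 0.0566075
  stratum 4: (200/1680)²·(1 − 12/200)·10.14²/12 = 0.114147
V̂(ȳ_st) = 0.355269
SE(ȳ_st) = √0.355269 = 0.596044

ȳ_st ≈ 58.12, SE ≈ 0.596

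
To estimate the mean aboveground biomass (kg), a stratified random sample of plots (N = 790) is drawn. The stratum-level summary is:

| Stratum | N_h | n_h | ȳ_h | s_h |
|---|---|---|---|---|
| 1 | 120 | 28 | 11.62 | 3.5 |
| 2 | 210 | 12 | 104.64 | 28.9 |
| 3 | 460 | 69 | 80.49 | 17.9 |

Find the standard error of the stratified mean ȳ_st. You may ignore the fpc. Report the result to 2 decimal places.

V̂(ȳ_st) = Σ W_h² s_h²/n_h, with W_h = N_h/N and N = 790:
  stratum 1: (120/790)²·3.5²/28 = 0.0100945
  stratum 2: (210/790)²·28.9²/12 = 4.91812
  stratum 3: (460/790)²·17.9²/69 = 1.57441
V̂(ȳ_st) = 6.50262
SE(ȳ_st) = √6.50262 = 2.55002

SE(ȳ_st) ≈ 2.55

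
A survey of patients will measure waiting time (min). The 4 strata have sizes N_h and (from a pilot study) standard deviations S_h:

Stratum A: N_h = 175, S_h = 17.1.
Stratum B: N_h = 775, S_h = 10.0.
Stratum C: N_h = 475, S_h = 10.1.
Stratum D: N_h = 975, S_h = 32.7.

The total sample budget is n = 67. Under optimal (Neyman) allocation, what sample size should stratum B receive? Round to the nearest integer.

11

Neyman allocation: n_h = n · N_h S_h / Σ N_i S_i, with n = 67.
  stratum A: N_h·S_h = 175·17.1 = 2992.50
  stratum B: N_h·S_h = 775·10.0 = 7750.00
  stratum C: N_h·S_h = 475·10.1 = 4797.50
  stratum D: N_h·S_h = 975·32.7 = 31882.50
Σ N_h S_h = 47422.50
n for stratum B = 67·7750.00/47422.50 = 10.949 → 11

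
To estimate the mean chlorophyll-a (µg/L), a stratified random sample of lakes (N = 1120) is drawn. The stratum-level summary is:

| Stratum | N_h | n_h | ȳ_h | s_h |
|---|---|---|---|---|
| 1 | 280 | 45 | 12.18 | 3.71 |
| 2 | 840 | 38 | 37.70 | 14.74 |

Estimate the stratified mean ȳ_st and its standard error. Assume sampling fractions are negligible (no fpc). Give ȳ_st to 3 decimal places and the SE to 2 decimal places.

ȳ_st ≈ 31.320, SE ≈ 1.80

ȳ_st = Σ W_h ȳ_h = (280·12.18 + 840·37.70)/1120 = 31.32000
V̂(ȳ_st) = Σ W_h² s_h²/n_h, with W_h = N_h/N and N = 1120:
  stratum 1: (280/1120)²·3.71²/45 = 0.0191168
  stratum 2: (840/1120)²·14.74²/38 = 3.21613
V̂(ȳ_st) = 3.23525
SE(ȳ_st) = √3.23525 = 1.79868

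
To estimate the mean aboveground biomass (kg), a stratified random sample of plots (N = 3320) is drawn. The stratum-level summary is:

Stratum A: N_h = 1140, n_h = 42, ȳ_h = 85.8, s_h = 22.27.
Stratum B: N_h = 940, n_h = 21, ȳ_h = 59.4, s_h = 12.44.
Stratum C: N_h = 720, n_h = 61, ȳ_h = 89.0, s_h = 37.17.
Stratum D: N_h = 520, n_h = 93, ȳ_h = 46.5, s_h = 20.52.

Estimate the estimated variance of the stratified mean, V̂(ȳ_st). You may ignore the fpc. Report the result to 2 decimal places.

V̂(ȳ_st) ≈ 3.16

V̂(ȳ_st) = Σ W_h² s_h²/n_h, with W_h = N_h/N and N = 3320:
  stratum A: (1140/3320)²·22.27²/42 = 1.39227
  stratum B: (940/3320)²·12.44²/21 = 0.590746
  stratum C: (720/3320)²·37.17²/61 = 1.06523
  stratum D: (520/3320)²·20.52²/93 = 0.111071
V̂(ȳ_st) = 3.15932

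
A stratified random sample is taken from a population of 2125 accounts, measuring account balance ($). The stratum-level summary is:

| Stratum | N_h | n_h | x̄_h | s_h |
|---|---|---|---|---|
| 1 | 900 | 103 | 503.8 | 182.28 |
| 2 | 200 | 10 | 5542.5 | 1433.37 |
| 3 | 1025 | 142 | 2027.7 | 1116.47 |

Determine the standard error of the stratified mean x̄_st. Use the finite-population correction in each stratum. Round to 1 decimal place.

SE(x̄_st) ≈ 59.5

V̂(x̄_st) = Σ W_h² (1 − n_h/N_h) s_h²/n_h, with W_h = N_h/N and N = 2125:
  stratum 1: (900/2125)²·(1 − 103/900)·182.28²/103 = 51.2417
  stratum 2: (200/2125)²·(1 − 10/200)·1433.37²/10 = 1728.95
  stratum 3: (1025/2125)²·(1 − 142/1025)·1116.47²/142 = 1759.43
V̂(x̄_st) = 3539.62
SE(x̄_st) = √3539.62 = 59.4947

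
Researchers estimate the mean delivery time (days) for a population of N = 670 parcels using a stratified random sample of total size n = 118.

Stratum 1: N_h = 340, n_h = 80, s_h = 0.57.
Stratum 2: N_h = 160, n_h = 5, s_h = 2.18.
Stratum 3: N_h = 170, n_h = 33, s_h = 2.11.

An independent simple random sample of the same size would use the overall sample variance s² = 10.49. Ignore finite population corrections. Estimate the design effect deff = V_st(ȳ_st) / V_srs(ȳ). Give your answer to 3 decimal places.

deff ≈ 0.719

V̂(ȳ_st) = Σ W_h² s_h²/n_h, with W_h = N_h/N and N = 670:
  stratum 1: (340/670)²·0.57²/80 = 0.00104585
  stratum 2: (160/670)²·2.18²/5 = 0.0542043
  stratum 3: (170/670)²·2.11²/33 = 0.00868559
V_st = 0.0639357
V_srs = s²/n = 10.49/118 = 0.0888983
deff = V_st / V_srs = 0.0639357/0.0888983 = 0.7192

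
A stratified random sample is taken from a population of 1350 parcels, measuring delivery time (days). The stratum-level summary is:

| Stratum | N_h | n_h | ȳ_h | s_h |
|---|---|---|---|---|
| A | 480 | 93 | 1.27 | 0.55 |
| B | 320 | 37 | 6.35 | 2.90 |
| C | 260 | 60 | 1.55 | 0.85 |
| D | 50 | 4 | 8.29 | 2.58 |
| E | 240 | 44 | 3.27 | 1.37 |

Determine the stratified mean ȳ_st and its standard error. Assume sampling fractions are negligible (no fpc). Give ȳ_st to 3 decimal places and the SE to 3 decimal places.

ȳ_st = Σ W_h ȳ_h = (480·1.27 + 320·6.35 + 260·1.55 + 50·8.29 + 240·3.27)/1350 = 3.14363
V̂(ȳ_st) = Σ W_h² s_h²/n_h, with W_h = N_h/N and N = 1350:
  stratum A: (480/1350)²·0.55²/93 = 0.000411204
  stratum B: (320/1350)²·2.90²/37 = 0.0127711
  stratum C: (260/1350)²·0.85²/60 = 0.000446648
  stratum D: (50/1350)²·2.58²/4 = 0.00228272
  stratum E: (240/1350)²·1.37²/44 = 0.00134817
V̂(ȳ_st) = 0.0172598
SE(ȳ_st) = √0.0172598 = 0.131377

ȳ_st ≈ 3.144, SE ≈ 0.131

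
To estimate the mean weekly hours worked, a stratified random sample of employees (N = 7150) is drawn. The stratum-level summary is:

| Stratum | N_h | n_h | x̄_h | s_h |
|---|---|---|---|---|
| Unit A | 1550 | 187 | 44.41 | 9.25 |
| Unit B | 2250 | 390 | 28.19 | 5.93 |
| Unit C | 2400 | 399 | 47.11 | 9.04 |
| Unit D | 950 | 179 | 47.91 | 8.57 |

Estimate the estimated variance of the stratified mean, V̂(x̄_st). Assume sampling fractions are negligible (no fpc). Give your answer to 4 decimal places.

V̂(x̄_st) = Σ W_h² s_h²/n_h, with W_h = N_h/N and N = 7150:
  stratum Unit A: (1550/7150)²·9.25²/187 = 0.0215027
  stratum Unit B: (2250/7150)²·5.93²/390 = 0.0089289
  stratum Unit C: (2400/7150)²·9.04²/399 = 0.0230767
  stratum Unit D: (950/7150)²·8.57²/179 = 0.00724342
V̂(x̄_st) = 0.0607518

V̂(x̄_st) ≈ 0.0608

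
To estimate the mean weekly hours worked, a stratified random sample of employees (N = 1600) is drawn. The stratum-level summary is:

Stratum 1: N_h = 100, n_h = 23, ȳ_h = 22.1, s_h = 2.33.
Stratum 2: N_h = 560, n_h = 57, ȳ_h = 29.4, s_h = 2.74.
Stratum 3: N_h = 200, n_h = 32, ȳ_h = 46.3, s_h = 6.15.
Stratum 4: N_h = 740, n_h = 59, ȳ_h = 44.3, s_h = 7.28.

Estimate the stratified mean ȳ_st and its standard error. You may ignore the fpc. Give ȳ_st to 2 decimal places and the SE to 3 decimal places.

ȳ_st = Σ W_h ȳ_h = (100·22.1 + 560·29.4 + 200·46.3 + 740·44.3)/1600 = 37.94750
V̂(ȳ_st) = Σ W_h² s_h²/n_h, with W_h = N_h/N and N = 1600:
  stratum 1: (100/1600)²·2.33²/23 = 0.000922028
  stratum 2: (560/1600)²·2.74²/57 = 0.0161348
  stratum 3: (200/1600)²·6.15²/32 = 0.018468
  stratum 4: (740/1600)²·7.28²/59 = 0.192147
V̂(ȳ_st) = 0.227672
SE(ȳ_st) = √0.227672 = 0.47715

ȳ_st ≈ 37.95, SE ≈ 0.477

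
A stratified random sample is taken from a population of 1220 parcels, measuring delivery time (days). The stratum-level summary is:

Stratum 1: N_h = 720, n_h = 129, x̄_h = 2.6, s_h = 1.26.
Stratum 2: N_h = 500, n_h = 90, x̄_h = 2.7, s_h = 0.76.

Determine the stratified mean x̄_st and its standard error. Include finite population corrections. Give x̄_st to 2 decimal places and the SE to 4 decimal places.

x̄_st = Σ W_h x̄_h = (720·2.6 + 500·2.7)/1220 = 2.64098
V̂(x̄_st) = Σ W_h² (1 − n_h/N_h) s_h²/n_h, with W_h = N_h/N and N = 1220:
  stratum 1: (720/1220)²·(1 − 129/720)·1.26²/129 = 0.00351845
  stratum 2: (500/1220)²·(1 − 90/500)·0.76²/90 = 0.000883932
V̂(x̄_st) = 0.00440238
SE(x̄_st) = √0.00440238 = 0.0663505

x̄_st ≈ 2.64, SE ≈ 0.0664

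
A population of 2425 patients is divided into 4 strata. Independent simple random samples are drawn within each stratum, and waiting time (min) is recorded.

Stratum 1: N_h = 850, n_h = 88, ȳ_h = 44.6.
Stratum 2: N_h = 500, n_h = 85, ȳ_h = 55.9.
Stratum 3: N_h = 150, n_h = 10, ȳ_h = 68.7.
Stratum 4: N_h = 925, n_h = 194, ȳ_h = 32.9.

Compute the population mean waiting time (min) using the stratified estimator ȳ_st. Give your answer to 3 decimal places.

N = Σ N_h = 2425. Stratum weights W_h = N_h/N.
ȳ_st = (850·44.6 + 500·55.9 + 150·68.7 + 925·32.9) / 2425 = 43.95773

ȳ_st ≈ 43.958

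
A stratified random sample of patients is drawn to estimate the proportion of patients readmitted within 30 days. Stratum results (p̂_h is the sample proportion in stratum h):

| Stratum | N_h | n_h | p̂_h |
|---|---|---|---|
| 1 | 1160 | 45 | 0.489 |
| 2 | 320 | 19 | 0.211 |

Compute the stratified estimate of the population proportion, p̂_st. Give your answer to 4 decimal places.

N = 1480; stratum weights W_h = N_h/N.
p̂_st = Σ W_h p̂_h = (1160·0.489 + 320·0.211)/1480 = 0.42889

p̂_st ≈ 0.4289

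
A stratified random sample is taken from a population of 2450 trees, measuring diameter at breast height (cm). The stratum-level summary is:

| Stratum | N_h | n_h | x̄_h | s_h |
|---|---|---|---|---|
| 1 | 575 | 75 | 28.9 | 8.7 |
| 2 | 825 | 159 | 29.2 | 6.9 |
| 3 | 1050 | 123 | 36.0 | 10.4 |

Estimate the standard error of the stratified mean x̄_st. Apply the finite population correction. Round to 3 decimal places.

SE(x̄_st) ≈ 0.467

V̂(x̄_st) = Σ W_h² (1 − n_h/N_h) s_h²/n_h, with W_h = N_h/N and N = 2450:
  stratum 1: (575/2450)²·(1 − 75/575)·8.7²/75 = 0.0483374
  stratum 2: (825/2450)²·(1 − 159/825)·6.9²/159 = 0.0274092
  stratum 3: (1050/2450)²·(1 − 123/1050)·10.4²/123 = 0.142593
V̂(x̄_st) = 0.21834
SE(x̄_st) = √0.21834 = 0.467268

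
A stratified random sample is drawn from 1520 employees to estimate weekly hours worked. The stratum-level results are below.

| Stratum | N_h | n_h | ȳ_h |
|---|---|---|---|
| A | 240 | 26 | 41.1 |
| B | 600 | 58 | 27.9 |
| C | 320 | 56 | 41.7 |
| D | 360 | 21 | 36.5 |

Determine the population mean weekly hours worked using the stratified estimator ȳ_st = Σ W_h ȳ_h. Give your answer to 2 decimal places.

N = Σ N_h = 1520. Stratum weights W_h = N_h/N.
ȳ_st = (240·41.1 + 600·27.9 + 320·41.7 + 360·36.5) / 1520 = 34.9263

ȳ_st ≈ 34.93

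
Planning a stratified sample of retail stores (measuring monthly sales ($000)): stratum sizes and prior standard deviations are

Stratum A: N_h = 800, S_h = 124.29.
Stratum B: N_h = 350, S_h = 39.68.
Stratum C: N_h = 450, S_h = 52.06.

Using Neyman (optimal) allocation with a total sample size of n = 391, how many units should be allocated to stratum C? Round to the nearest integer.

Neyman allocation: n_h = n · N_h S_h / Σ N_i S_i, with n = 391.
  stratum A: N_h·S_h = 800·124.29 = 99432.00
  stratum B: N_h·S_h = 350·39.68 = 13888.00
  stratum C: N_h·S_h = 450·52.06 = 23427.00
Σ N_h S_h = 136747.00
n for stratum C = 391·23427.00/136747.00 = 66.985 → 67

67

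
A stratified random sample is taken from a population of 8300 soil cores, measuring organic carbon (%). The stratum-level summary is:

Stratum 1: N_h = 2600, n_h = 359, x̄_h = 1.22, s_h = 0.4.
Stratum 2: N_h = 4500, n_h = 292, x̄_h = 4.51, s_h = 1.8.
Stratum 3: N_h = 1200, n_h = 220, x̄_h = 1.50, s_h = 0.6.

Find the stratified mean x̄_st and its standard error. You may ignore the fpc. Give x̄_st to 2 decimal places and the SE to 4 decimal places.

x̄_st ≈ 3.04, SE ≈ 0.0578

x̄_st = Σ W_h x̄_h = (2600·1.22 + 4500·4.51 + 1200·1.50)/8300 = 3.04422
V̂(x̄_st) = Σ W_h² s_h²/n_h, with W_h = N_h/N and N = 8300:
  stratum 1: (2600/8300)²·0.4²/359 = 4.37337e-05
  stratum 2: (4500/8300)²·1.8²/292 = 0.0032616
  stratum 3: (1200/8300)²·0.6²/220 = 3.42047e-05
V̂(x̄_st) = 0.00333954
SE(x̄_st) = √0.00333954 = 0.0577888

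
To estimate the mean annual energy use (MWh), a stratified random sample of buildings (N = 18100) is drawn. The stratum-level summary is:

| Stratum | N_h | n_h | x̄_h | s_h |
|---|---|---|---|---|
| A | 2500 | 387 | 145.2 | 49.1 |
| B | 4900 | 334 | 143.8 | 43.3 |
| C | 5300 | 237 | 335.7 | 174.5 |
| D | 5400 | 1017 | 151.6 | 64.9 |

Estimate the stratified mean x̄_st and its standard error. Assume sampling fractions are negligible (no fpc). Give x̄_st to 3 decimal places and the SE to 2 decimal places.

x̄_st ≈ 202.512, SE ≈ 3.45

x̄_st = Σ W_h x̄_h = (2500·145.2 + 4900·143.8 + 5300·335.7 + 5400·151.6)/18100 = 202.51215
V̂(x̄_st) = Σ W_h² s_h²/n_h, with W_h = N_h/N and N = 18100:
  stratum A: (2500/18100)²·49.1²/387 = 0.118843
  stratum B: (4900/18100)²·43.3²/334 = 0.4114
  stratum C: (5300/18100)²·174.5²/237 = 11.0163
  stratum D: (5400/18100)²·64.9²/1017 = 0.368637
V̂(x̄_st) = 11.9152
SE(x̄_st) = √11.9152 = 3.45184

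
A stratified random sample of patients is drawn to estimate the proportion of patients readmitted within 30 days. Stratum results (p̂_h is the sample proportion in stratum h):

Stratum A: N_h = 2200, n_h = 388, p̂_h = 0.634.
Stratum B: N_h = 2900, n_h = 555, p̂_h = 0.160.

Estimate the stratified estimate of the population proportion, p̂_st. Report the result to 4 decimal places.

N = 5100; stratum weights W_h = N_h/N.
p̂_st = Σ W_h p̂_h = (2200·0.634 + 2900·0.160)/5100 = 0.36447

p̂_st ≈ 0.3645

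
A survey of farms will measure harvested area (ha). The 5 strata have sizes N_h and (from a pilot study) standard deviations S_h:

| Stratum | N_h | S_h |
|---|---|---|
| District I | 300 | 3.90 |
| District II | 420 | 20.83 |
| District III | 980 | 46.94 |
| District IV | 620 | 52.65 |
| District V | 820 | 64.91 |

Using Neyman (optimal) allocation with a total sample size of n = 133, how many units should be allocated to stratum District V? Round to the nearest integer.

Neyman allocation: n_h = n · N_h S_h / Σ N_i S_i, with n = 133.
  stratum District I: N_h·S_h = 300·3.90 = 1170.00
  stratum District II: N_h·S_h = 420·20.83 = 8748.60
  stratum District III: N_h·S_h = 980·46.94 = 46001.20
  stratum District IV: N_h·S_h = 620·52.65 = 32643.00
  stratum District V: N_h·S_h = 820·64.91 = 53226.20
Σ N_h S_h = 141789.00
n for stratum District V = 133·53226.20/141789.00 = 49.927 → 50

50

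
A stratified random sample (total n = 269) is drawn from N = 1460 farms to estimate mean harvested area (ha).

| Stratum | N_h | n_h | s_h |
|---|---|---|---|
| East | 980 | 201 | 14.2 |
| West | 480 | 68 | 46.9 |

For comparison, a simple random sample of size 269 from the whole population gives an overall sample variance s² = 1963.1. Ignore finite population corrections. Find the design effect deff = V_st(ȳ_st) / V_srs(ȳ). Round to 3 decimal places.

V̂(ȳ_st) = Σ W_h² s_h²/n_h, with W_h = N_h/N and N = 1460:
  stratum East: (980/1460)²·14.2²/201 = 0.451988
  stratum West: (480/1460)²·46.9²/68 = 3.49634
V_st = 3.94833
V_srs = s²/n = 1963.1/269 = 7.29777
deff = V_st / V_srs = 3.94833/7.29777 = 0.5410

deff ≈ 0.541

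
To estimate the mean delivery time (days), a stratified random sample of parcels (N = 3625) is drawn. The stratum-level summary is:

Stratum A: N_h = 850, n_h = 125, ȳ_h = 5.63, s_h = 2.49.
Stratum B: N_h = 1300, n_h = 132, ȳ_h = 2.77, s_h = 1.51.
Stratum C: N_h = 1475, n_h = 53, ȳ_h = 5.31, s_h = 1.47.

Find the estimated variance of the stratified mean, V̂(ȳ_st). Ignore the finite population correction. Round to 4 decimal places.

V̂(ȳ_st) = Σ W_h² s_h²/n_h, with W_h = N_h/N and N = 3625:
  stratum A: (850/3625)²·2.49²/125 = 0.00272716
  stratum B: (1300/3625)²·1.51²/132 = 0.00222152
  stratum C: (1475/3625)²·1.47²/53 = 0.00675036
V̂(ȳ_st) = 0.011699

V̂(ȳ_st) ≈ 0.0117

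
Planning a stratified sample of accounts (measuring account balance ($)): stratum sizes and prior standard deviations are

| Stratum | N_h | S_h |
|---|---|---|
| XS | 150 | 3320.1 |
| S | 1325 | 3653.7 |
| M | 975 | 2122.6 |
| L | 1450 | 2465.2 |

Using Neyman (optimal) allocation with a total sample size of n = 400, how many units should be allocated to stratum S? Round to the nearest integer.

Neyman allocation: n_h = n · N_h S_h / Σ N_i S_i, with n = 400.
  stratum XS: N_h·S_h = 150·3320.1 = 498015.00
  stratum S: N_h·S_h = 1325·3653.7 = 4841152.50
  stratum M: N_h·S_h = 975·2122.6 = 2069535.00
  stratum L: N_h·S_h = 1450·2465.2 = 3574540.00
Σ N_h S_h = 10983242.50
n for stratum S = 400·4841152.50/10983242.50 = 176.311 → 176

176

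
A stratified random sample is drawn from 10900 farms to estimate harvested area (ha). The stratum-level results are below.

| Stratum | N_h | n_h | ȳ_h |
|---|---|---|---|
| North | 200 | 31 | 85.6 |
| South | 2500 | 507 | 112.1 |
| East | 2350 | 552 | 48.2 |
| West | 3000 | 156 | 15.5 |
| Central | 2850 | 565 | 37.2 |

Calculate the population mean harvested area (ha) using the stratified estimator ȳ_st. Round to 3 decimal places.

ȳ_st ≈ 51.666

N = Σ N_h = 10900. Stratum weights W_h = N_h/N.
ȳ_st = (200·85.6 + 2500·112.1 + 2350·48.2 + 3000·15.5 + 2850·37.2) / 10900 = 51.66606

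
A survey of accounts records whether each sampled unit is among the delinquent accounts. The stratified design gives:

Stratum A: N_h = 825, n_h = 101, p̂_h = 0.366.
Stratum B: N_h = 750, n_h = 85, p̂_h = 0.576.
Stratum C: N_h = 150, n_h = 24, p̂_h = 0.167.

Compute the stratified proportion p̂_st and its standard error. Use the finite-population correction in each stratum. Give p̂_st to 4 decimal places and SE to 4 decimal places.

p̂_st ≈ 0.4400, SE ≈ 0.0315

N = 1725; stratum weights W_h = N_h/N.
p̂_st = Σ W_h p̂_h = (825·0.366 + 750·0.576 + 150·0.167)/1725 = 0.44000
V̂(p̂_st) = Σ W_h² (1 − n_h/N_h) p̂_h(1−p̂_h)/(n_h−1):
  stratum A: (825/1725)²·(1 − 101/825)·0.366·0.634/100 = 0.000465784
  stratum B: (750/1725)²·(1 − 85/750)·0.576·0.424/84 = 0.000487319
  stratum C: (150/1725)²·(1 − 24/150)·0.167·0.833/23 = 3.84165e-05
V̂(p̂_st) = 0.00099152; SE = √V̂ = 0.0314884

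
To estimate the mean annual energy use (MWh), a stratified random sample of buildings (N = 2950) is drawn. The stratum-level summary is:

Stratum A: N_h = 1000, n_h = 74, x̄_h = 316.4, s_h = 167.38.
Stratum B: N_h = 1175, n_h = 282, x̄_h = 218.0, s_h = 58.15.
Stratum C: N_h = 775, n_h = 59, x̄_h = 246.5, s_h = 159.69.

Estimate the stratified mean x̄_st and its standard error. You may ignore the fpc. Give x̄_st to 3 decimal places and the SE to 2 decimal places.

x̄_st ≈ 258.843, SE ≈ 8.67

x̄_st = Σ W_h x̄_h = (1000·316.4 + 1175·218.0 + 775·246.5)/2950 = 258.84322
V̂(x̄_st) = Σ W_h² s_h²/n_h, with W_h = N_h/N and N = 2950:
  stratum A: (1000/2950)²·167.38²/74 = 43.5042
  stratum B: (1175/2950)²·58.15²/282 = 1.90231
  stratum C: (775/2950)²·159.69²/59 = 29.8307
V̂(x̄_st) = 75.2372
SE(x̄_st) = √75.2372 = 8.67394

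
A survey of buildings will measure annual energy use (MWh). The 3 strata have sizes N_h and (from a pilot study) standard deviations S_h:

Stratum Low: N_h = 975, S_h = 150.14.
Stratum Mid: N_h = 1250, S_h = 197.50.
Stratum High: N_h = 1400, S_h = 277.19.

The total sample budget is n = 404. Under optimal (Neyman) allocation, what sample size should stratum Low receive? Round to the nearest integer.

Neyman allocation: n_h = n · N_h S_h / Σ N_i S_i, with n = 404.
  stratum Low: N_h·S_h = 975·150.14 = 146386.50
  stratum Mid: N_h·S_h = 1250·197.50 = 246875.00
  stratum High: N_h·S_h = 1400·277.19 = 388066.00
Σ N_h S_h = 781327.50
n for stratum Low = 404·146386.50/781327.50 = 75.692 → 76

76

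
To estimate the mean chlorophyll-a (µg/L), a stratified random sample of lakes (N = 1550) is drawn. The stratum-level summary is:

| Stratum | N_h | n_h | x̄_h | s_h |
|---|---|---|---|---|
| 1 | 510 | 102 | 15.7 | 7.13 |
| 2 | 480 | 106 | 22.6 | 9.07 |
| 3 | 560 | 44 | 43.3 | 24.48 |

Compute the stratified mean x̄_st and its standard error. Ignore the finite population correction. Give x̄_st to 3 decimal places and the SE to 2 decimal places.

x̄_st = Σ W_h x̄_h = (510·15.7 + 480·22.6 + 560·43.3)/1550 = 27.80839
V̂(x̄_st) = Σ W_h² s_h²/n_h, with W_h = N_h/N and N = 1550:
  stratum 1: (510/1550)²·7.13²/102 = 0.053958
  stratum 2: (480/1550)²·9.07²/106 = 0.0744265
  stratum 3: (560/1550)²·24.48²/44 = 1.7778
V̂(x̄_st) = 1.90618
SE(x̄_st) = √1.90618 = 1.38065

x̄_st ≈ 27.808, SE ≈ 1.38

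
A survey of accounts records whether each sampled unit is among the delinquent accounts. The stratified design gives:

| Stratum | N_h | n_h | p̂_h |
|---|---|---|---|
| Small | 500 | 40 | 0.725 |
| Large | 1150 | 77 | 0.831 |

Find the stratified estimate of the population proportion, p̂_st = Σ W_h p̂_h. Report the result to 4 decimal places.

N = 1650; stratum weights W_h = N_h/N.
p̂_st = Σ W_h p̂_h = (500·0.725 + 1150·0.831)/1650 = 0.79888

p̂_st ≈ 0.7989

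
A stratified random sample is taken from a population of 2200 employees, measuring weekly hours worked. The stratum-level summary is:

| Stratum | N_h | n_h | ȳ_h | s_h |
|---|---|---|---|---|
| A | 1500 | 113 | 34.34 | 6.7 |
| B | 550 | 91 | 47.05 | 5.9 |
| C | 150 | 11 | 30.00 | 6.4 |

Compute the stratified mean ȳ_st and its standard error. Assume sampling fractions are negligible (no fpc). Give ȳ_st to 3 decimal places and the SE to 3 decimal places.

ȳ_st ≈ 37.222, SE ≈ 0.475

ȳ_st = Σ W_h ȳ_h = (1500·34.34 + 550·47.05 + 150·30.00)/2200 = 37.22159
V̂(ȳ_st) = Σ W_h² s_h²/n_h, with W_h = N_h/N and N = 2200:
  stratum A: (1500/2200)²·6.7²/113 = 0.184675
  stratum B: (550/2200)²·5.9²/91 = 0.023908
  stratum C: (150/2200)²·6.4²/11 = 0.0173103
V̂(ȳ_st) = 0.225893
SE(ȳ_st) = √0.225893 = 0.475282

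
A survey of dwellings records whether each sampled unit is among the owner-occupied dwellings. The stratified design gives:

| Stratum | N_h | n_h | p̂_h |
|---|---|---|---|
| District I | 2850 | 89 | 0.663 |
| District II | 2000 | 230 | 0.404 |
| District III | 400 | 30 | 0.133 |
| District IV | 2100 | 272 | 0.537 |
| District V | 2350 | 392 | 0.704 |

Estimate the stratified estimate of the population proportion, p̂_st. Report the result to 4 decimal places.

N = 9700; stratum weights W_h = N_h/N.
p̂_st = Σ W_h p̂_h = (2850·0.663 + 2000·0.404 + 400·0.133 + 2100·0.537 + 2350·0.704)/9700 = 0.57040

p̂_st ≈ 0.5704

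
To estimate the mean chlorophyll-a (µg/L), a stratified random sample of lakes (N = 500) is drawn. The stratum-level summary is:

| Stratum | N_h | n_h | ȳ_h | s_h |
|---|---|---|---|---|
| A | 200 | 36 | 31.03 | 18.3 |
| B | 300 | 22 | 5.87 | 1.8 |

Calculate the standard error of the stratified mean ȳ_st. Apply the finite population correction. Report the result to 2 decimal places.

SE(ȳ_st) ≈ 1.13

V̂(ȳ_st) = Σ W_h² (1 − n_h/N_h) s_h²/n_h, with W_h = N_h/N and N = 500:
  stratum A: (200/500)²·(1 − 36/200)·18.3²/36 = 1.22049
  stratum B: (300/500)²·(1 − 22/300)·1.8²/22 = 0.0491302
V̂(ȳ_st) = 1.26962
SE(ȳ_st) = √1.26962 = 1.12677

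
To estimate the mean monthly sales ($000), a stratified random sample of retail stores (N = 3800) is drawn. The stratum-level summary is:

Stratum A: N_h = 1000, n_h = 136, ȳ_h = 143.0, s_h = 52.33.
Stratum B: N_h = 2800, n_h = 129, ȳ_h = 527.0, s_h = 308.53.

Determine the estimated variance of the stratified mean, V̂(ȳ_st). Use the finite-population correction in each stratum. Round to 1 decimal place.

V̂(ȳ_st) = Σ W_h² (1 − n_h/N_h) s_h²/n_h, with W_h = N_h/N and N = 3800:
  stratum A: (1000/3800)²·(1 − 136/1000)·52.33²/136 = 1.20478
  stratum B: (2800/3800)²·(1 − 129/2800)·308.53²/129 = 382.182
V̂(ȳ_st) = 383.386

V̂(ȳ_st) ≈ 383.4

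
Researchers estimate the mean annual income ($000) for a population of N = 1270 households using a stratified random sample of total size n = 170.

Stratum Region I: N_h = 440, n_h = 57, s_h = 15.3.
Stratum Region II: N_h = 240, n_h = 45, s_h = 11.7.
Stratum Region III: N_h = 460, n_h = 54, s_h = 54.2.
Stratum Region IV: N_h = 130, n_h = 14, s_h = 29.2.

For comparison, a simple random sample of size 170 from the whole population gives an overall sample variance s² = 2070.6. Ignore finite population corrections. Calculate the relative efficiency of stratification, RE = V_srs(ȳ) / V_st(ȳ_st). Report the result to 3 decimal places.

V̂(ȳ_st) = Σ W_h² s_h²/n_h, with W_h = N_h/N and N = 1270:
  stratum Region I: (440/1270)²·15.3²/57 = 0.492953
  stratum Region II: (240/1270)²·11.7²/45 = 0.108636
  stratum Region III: (460/1270)²·54.2²/54 = 7.13696
  stratum Region IV: (130/1270)²·29.2²/14 = 0.638141
V_st = 8.37669
V_srs = s²/n = 2070.6/170 = 12.18
Relative efficiency = V_srs / V_st = 12.18/8.37669 = 1.4540

RE ≈ 1.454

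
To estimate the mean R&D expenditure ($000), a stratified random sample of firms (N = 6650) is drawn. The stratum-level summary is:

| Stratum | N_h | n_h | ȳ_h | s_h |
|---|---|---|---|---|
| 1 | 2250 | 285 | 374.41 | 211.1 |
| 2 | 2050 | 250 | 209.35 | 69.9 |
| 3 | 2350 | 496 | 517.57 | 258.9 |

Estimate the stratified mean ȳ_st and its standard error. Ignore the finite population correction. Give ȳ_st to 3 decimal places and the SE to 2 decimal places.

ȳ_st = Σ W_h ȳ_h = (2250·374.41 + 2050·209.35 + 2350·517.57)/6650 = 374.11722
V̂(ȳ_st) = Σ W_h² s_h²/n_h, with W_h = N_h/N and N = 6650:
  stratum 1: (2250/6650)²·211.1²/285 = 17.9
  stratum 2: (2050/6650)²·69.9²/250 = 1.85729
  stratum 3: (2350/6650)²·258.9²/496 = 16.8762
V̂(ȳ_st) = 36.6335
SE(ȳ_st) = √36.6335 = 6.05256

ȳ_st ≈ 374.117, SE ≈ 6.05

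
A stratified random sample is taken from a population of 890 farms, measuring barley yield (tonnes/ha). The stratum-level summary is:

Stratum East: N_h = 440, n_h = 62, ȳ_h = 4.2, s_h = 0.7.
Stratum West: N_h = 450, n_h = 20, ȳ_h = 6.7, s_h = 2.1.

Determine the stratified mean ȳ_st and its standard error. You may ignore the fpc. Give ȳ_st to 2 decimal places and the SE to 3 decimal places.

ȳ_st = Σ W_h ȳ_h = (440·4.2 + 450·6.7)/890 = 5.46404
V̂(ȳ_st) = Σ W_h² s_h²/n_h, with W_h = N_h/N and N = 890:
  stratum East: (440/890)²·0.7²/62 = 0.00193166
  stratum West: (450/890)²·2.1²/20 = 0.0563707
V̂(ȳ_st) = 0.0583024
SE(ȳ_st) = √0.0583024 = 0.241459

ȳ_st ≈ 5.46, SE ≈ 0.241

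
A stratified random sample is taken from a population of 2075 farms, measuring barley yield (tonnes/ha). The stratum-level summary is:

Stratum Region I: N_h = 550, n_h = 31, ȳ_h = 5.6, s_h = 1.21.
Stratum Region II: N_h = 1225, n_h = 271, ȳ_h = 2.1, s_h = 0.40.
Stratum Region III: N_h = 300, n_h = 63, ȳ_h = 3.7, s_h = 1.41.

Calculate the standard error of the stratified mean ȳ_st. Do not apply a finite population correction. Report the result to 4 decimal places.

SE(ȳ_st) ≈ 0.0647

V̂(ȳ_st) = Σ W_h² s_h²/n_h, with W_h = N_h/N and N = 2075:
  stratum Region I: (550/2075)²·1.21²/31 = 0.00331817
  stratum Region II: (1225/2075)²·0.40²/271 = 0.000205772
  stratum Region III: (300/2075)²·1.41²/63 = 0.000659635
V̂(ȳ_st) = 0.00418357
SE(ȳ_st) = √0.00418357 = 0.0646806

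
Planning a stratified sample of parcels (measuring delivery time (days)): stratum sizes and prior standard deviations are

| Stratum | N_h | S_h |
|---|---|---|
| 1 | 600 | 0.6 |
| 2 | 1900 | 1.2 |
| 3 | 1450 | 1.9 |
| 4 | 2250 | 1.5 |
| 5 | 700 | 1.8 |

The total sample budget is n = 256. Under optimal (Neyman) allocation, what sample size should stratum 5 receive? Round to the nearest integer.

32

Neyman allocation: n_h = n · N_h S_h / Σ N_i S_i, with n = 256.
  stratum 1: N_h·S_h = 600·0.6 = 360.00
  stratum 2: N_h·S_h = 1900·1.2 = 2280.00
  stratum 3: N_h·S_h = 1450·1.9 = 2755.00
  stratum 4: N_h·S_h = 2250·1.5 = 3375.00
  stratum 5: N_h·S_h = 700·1.8 = 1260.00
Σ N_h S_h = 10030.00
n for stratum 5 = 256·1260.00/10030.00 = 32.160 → 32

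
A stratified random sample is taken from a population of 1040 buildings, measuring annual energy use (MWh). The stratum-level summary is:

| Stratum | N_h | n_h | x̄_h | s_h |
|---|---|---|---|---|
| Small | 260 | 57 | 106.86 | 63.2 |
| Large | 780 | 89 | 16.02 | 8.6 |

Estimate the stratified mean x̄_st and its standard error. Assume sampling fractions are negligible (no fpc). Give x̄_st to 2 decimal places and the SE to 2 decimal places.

x̄_st = Σ W_h x̄_h = (260·106.86 + 780·16.02)/1040 = 38.73000
V̂(x̄_st) = Σ W_h² s_h²/n_h, with W_h = N_h/N and N = 1040:
  stratum Small: (260/1040)²·63.2²/57 = 4.37965
  stratum Large: (780/1040)²·8.6²/89 = 0.467444
V̂(x̄_st) = 4.84709
SE(x̄_st) = √4.84709 = 2.20161

x̄_st ≈ 38.73, SE ≈ 2.20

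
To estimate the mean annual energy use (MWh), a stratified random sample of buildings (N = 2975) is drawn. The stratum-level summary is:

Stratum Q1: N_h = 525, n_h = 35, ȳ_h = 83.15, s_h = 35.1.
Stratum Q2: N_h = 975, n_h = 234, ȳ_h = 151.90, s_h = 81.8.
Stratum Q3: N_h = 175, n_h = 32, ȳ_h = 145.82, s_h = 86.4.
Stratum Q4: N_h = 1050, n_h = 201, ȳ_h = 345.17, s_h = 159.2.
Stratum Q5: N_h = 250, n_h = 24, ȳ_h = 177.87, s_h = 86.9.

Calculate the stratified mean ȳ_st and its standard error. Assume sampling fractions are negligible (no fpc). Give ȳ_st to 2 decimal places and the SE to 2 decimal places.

ȳ_st ≈ 209.81, SE ≈ 4.79

ȳ_st = Σ W_h ȳ_h = (525·83.15 + 975·151.90 + 175·145.82 + 1050·345.17 + 250·177.87)/2975 = 209.80529
V̂(ȳ_st) = Σ W_h² s_h²/n_h, with W_h = N_h/N and N = 2975:
  stratum Q1: (525/2975)²·35.1²/35 = 1.0962
  stratum Q2: (975/2975)²·81.8²/234 = 3.07133
  stratum Q3: (175/2975)²·86.4²/32 = 0.807197
  stratum Q4: (1050/2975)²·159.2²/201 = 15.7071
  stratum Q5: (250/2975)²·86.9²/24 = 2.22195
V̂(ȳ_st) = 22.9037
SE(ȳ_st) = √22.9037 = 4.78578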